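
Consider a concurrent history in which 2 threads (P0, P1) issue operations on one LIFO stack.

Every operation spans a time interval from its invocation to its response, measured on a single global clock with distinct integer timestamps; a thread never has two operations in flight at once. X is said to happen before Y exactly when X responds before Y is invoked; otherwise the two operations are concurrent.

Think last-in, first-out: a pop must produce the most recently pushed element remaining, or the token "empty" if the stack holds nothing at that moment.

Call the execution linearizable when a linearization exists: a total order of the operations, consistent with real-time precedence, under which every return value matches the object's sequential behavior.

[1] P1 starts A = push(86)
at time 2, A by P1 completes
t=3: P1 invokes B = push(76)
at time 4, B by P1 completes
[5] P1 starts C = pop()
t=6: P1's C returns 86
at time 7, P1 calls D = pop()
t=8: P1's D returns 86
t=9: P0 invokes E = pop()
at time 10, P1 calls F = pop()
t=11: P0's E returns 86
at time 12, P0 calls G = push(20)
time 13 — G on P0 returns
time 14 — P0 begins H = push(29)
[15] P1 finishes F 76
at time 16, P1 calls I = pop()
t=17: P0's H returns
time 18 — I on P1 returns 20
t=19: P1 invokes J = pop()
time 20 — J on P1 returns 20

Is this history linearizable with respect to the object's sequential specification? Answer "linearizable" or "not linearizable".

not linearizable

through event 5 a valid linearization exists; event 6 (C responding at time 6) ends that
exactly one order of the 3 completed ops respects real time; the LIFO stack replay fails
e.g. A, B, C: illegal at step 3, since C pop() → 86 cannot apply there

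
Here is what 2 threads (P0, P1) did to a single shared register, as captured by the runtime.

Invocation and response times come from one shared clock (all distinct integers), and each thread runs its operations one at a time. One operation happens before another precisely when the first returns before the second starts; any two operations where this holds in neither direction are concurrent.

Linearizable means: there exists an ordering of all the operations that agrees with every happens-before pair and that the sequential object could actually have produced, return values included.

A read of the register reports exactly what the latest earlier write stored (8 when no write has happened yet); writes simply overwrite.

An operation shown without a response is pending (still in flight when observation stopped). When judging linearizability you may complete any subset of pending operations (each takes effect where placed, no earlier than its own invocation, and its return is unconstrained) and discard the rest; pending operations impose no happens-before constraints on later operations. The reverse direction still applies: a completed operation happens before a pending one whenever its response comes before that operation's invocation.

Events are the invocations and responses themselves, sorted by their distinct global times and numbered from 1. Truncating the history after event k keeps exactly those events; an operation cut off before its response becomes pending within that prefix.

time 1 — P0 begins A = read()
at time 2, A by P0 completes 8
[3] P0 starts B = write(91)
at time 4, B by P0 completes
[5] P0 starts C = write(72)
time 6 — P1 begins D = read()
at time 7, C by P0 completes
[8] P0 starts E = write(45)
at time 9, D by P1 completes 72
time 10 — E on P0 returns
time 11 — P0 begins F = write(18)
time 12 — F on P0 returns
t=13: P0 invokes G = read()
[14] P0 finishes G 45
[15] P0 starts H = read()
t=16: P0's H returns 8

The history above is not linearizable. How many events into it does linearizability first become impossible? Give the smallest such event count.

events 1..13 are linearizable; a witness order is A, B, C, D, E, F:
after step 1 (A read() → 8): value 8
after step 2 (B write(91)): value 91
after step 3 (C write(72)): value 72
after step 4 (D read() → 72): value 72
after step 5 (E write(45)): value 45
after step 6 (F write(18)): value 18
adding event 14 (G responds at 14) leaves no legal real-time order
take A, B, C, D, E, F, G: step 7 already fails, because G read() → 45 cannot occur there
take A, B, C, E, D, F, G: step 5 already fails, because D read() → 72 cannot occur there

14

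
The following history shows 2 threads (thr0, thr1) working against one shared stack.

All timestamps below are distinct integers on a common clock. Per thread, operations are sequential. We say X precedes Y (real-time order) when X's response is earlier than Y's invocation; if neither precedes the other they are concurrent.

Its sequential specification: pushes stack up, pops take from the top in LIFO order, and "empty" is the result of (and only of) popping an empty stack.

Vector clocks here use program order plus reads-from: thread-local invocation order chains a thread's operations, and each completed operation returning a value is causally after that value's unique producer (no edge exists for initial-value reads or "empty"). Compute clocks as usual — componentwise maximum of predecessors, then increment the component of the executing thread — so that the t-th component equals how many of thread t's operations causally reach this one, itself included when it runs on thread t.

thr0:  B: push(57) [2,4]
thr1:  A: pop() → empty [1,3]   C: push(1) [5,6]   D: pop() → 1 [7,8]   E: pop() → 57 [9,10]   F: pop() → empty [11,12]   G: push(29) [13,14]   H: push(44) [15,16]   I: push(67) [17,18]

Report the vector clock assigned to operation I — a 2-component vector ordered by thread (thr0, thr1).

A (invocation 1): nothing precedes it; thr1's component alone gives (0, 1)
B (invocation 2): nothing precedes it; thr0's component alone gives (1, 0)
C (invocation 5): componentwise max over VC(A)=(0, 1), +1 at thr1, giving (0, 2)
D (invocation 7): componentwise max over VC(C)=(0, 2), +1 at thr1, giving (0, 3)
E (invocation 9): componentwise max over VC(B)=(1, 0), VC(D)=(0, 3), +1 at thr1, giving (1, 4)
F (invocation 11): componentwise max over VC(E)=(1, 4), +1 at thr1, giving (1, 5)
G (invocation 13): componentwise max over VC(F)=(1, 5), +1 at thr1, giving (1, 6)
H (invocation 15): componentwise max over VC(G)=(1, 6), +1 at thr1, giving (1, 7)
I (invocation 17): componentwise max over VC(H)=(1, 7), +1 at thr1, giving (1, 8)
target: VC(I) = (1, 8)

(1, 8)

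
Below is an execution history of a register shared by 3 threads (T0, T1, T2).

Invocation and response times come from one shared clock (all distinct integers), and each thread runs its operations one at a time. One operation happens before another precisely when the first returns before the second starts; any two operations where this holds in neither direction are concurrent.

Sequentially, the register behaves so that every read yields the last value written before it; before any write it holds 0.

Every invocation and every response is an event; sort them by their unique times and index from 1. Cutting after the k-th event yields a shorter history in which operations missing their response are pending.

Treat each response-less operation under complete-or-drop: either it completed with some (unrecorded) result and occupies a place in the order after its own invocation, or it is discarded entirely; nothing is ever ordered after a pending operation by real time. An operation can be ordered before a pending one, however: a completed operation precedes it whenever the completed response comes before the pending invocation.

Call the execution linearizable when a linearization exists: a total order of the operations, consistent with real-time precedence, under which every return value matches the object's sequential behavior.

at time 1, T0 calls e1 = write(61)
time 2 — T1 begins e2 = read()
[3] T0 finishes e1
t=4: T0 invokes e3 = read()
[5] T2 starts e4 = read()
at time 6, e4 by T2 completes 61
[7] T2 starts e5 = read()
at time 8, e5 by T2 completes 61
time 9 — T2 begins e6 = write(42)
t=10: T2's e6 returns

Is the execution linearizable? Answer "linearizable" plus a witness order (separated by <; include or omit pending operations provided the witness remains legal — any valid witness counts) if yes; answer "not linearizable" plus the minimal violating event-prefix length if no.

after step 1 (e1 write(61)): value 61
after step 2 (e2 read() (pending, included)): value 61
after step 3 (e3 read() (pending, included)): value 61
after step 4 (e4 read() → 61): value 61
after step 5 (e5 read() → 61): value 61
after step 6 (e6 write(42)): value 42

linearizable — witness: e1 < e2 < e3 < e4 < e5 < e6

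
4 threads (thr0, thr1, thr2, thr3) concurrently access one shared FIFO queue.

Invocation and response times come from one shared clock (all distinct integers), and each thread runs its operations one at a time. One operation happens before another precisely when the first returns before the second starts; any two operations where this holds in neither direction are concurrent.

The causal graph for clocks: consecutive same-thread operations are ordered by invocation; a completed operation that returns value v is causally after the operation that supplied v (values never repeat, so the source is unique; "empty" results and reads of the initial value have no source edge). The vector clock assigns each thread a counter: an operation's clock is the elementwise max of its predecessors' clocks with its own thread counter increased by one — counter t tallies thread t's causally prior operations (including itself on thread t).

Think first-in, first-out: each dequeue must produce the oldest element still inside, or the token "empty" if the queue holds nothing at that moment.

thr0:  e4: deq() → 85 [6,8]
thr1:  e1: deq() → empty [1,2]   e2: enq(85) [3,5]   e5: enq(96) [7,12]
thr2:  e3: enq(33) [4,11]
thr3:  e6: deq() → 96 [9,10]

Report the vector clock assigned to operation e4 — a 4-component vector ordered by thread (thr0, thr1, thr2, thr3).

e3 (invocation 4): nothing precedes it; thr2's component alone gives (0, 0, 1, 0)
e1 (invocation 1): nothing precedes it; thr1's component alone gives (0, 1, 0, 0)
from VC(e1)=(0, 1, 0, 0), e2 (invoked 3) maxes components and bumps thr1 → (0, 2, 0, 0)
from VC(e2)=(0, 2, 0, 0), e5 (invoked 7) maxes components and bumps thr1 → (0, 3, 0, 0)
from VC(e2)=(0, 2, 0, 0), e4 (invoked 6) maxes components and bumps thr0 → (1, 2, 0, 0)
from VC(e5)=(0, 3, 0, 0), e6 (invoked 9) maxes components and bumps thr3 → (0, 3, 0, 1)
target: VC(e4) = (1, 2, 0, 0)

(1, 2, 0, 0)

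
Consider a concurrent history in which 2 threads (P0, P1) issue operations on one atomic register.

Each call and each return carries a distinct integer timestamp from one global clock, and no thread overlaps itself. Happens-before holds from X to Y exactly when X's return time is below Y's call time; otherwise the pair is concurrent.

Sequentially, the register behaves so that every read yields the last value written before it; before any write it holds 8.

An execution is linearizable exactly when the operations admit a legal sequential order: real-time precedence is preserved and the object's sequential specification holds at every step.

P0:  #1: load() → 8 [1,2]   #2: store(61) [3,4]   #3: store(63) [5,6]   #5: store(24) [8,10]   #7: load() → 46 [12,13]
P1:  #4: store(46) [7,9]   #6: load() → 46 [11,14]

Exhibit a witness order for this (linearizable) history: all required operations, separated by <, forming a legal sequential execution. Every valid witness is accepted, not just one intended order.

#1 < #2 < #3 < #5 < #4 < #6 < #7

step 1: #1 load() → 8 — value 8
step 2: #2 store(61) — value 61
step 3: #3 store(63) — value 63
step 4: #5 store(24) — value 24
step 5: #4 store(46) — value 46
step 6: #6 load() → 46 — value 46
step 7: #7 load() → 46 — value 46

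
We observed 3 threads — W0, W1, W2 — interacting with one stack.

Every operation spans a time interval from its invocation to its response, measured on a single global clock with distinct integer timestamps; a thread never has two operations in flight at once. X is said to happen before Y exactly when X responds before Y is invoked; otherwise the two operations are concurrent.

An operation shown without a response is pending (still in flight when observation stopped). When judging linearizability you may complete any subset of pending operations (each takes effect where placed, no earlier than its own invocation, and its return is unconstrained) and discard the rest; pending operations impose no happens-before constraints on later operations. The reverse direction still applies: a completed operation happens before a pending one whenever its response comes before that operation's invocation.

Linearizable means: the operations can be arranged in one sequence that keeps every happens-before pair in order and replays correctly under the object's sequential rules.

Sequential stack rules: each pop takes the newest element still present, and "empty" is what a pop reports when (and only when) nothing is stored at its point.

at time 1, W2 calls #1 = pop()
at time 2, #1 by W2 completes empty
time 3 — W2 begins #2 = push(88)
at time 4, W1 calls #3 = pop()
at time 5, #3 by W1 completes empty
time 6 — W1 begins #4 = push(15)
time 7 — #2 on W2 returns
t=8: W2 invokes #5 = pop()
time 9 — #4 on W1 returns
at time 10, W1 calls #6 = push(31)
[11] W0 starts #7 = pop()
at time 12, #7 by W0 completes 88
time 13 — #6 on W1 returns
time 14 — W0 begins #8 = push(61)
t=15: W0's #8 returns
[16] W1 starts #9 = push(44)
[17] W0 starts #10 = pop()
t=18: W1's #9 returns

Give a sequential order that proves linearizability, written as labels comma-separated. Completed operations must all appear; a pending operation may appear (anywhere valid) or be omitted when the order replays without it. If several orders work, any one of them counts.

#1, #3, #2, #4, #5, #7, #6, #8, #9

after step 1 (#1 pop() → empty): stack <>
after step 2 (#3 pop() → empty): stack <>
after step 3 (#2 push(88)): stack <88>
after step 4 (#4 push(15)): stack <88,15>
after step 5 (#5 pop() (pending, included)): stack <88>
after step 6 (#7 pop() → 88): stack <>
after step 7 (#6 push(31)): stack <31>
after step 8 (#8 push(61)): stack <31,61>
after step 9 (#9 push(44)): stack <31,61,44>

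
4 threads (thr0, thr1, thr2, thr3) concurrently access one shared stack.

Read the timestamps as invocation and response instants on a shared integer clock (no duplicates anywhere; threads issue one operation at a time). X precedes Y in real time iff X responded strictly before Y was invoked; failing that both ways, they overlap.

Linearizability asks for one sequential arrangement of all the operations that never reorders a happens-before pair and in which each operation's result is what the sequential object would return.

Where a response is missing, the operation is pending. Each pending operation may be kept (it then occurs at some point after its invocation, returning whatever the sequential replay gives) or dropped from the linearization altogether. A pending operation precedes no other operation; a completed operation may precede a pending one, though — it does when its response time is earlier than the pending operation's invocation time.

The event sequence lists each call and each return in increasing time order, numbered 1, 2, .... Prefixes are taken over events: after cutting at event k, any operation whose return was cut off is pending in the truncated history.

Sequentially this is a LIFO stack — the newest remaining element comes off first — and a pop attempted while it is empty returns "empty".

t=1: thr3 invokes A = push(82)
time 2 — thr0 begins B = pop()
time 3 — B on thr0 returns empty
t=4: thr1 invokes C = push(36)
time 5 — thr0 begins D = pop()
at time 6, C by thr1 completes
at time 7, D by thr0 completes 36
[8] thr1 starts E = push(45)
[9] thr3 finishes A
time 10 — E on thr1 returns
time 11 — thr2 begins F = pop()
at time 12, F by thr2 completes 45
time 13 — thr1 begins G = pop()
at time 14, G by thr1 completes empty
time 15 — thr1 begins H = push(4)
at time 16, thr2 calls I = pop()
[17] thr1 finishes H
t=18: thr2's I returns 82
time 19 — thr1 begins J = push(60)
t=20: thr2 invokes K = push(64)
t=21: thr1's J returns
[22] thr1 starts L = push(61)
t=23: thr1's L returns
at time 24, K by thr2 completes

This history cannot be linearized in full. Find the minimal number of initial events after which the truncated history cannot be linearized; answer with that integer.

events 1..13 are linearizable, e.g. via B, A, C, D, E, F:
step 1: B pop() → empty — stack <>
step 2: A push(82) — stack <82>
step 3: C push(36) — stack <82,36>
step 4: D pop() → 36 — stack <82>
step 5: E push(45) — stack <82,45>
step 6: F pop() → 45 — stack <82>
include event 14 — G responding at 14 — and every candidate order breaks
take A, B, C, D, E, F, G: step 2 already fails, because B pop() → empty cannot occur there
take A, B, D, C, E, F, G: step 2 already fails, because B pop() → empty cannot occur there

14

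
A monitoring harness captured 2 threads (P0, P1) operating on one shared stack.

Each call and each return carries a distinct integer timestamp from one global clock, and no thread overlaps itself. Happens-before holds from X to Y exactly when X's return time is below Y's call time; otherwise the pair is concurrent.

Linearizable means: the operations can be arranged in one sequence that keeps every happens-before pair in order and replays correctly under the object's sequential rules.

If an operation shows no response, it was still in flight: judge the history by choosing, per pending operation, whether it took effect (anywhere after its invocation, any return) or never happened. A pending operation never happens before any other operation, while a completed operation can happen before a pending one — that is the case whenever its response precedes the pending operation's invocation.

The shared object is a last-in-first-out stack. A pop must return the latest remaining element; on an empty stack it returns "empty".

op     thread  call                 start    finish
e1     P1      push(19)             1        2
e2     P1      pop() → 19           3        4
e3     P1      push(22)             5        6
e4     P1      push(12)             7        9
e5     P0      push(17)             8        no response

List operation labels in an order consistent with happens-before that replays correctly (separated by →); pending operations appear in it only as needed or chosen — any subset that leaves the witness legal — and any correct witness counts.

step 1: e1 push(19) — stack <19>
step 2: e2 pop() → 19 — stack <>
step 3: e3 push(22) — stack <22>
step 4: e4 push(12) — stack <22,12>

e1 → e2 → e3 → e4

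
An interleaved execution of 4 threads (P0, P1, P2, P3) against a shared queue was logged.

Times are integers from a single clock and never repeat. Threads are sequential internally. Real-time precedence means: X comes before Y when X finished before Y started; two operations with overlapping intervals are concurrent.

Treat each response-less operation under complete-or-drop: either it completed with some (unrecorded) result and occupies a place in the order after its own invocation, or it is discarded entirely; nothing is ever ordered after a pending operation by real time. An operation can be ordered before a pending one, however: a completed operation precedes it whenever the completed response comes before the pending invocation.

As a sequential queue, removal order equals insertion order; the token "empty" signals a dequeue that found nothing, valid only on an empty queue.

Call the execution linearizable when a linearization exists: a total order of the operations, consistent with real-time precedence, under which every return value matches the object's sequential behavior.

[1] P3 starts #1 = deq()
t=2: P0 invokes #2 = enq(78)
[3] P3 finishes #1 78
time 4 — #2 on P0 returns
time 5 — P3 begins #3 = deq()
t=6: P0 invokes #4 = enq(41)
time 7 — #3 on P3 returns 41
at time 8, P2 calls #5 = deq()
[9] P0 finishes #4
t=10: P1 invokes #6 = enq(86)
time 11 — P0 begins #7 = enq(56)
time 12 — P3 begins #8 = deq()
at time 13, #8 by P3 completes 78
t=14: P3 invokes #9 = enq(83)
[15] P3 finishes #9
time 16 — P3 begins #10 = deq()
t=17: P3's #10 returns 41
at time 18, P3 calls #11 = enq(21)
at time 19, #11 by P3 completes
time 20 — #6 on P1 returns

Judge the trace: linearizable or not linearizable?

not linearizable

events 1..12 are fine; event 13 — the response of #8 at time 13 — makes the prefix non-linearizable
all 4 real-time-respecting orders fail — 5 completed queue operations, no legal replay
including or dropping the 3 pending operations (#5, #6, #7) in any combination fails
take #1, #2, #3, #4, #8 (pending dropped): step 1 already fails, because #1 deq() → 78 cannot occur there
take #1, #2, #4, #3, #8 (pending dropped): step 1 already fails, because #1 deq() → 78 cannot occur there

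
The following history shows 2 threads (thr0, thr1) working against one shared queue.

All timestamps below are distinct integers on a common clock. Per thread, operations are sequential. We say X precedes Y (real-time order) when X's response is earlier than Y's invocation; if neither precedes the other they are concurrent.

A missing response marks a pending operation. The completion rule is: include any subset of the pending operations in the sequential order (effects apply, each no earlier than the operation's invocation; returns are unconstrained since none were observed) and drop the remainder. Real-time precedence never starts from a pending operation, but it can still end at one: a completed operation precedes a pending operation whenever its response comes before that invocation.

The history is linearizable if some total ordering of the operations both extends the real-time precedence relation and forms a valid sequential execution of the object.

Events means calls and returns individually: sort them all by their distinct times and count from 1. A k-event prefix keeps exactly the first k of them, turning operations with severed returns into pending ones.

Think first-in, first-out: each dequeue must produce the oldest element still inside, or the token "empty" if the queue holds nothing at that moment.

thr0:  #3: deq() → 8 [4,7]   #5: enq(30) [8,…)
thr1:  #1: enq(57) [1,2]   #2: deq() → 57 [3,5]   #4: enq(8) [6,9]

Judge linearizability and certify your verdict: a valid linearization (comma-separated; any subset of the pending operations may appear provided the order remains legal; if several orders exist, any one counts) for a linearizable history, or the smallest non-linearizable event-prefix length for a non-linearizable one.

1. #1 enq(57), leaving queue <57>
2. #2 deq() → 57, leaving queue <>
3. #4 enq(8), leaving queue <8>
4. #3 deq() → 8, leaving queue <>

linearizable — witness: #1, #2, #4, #3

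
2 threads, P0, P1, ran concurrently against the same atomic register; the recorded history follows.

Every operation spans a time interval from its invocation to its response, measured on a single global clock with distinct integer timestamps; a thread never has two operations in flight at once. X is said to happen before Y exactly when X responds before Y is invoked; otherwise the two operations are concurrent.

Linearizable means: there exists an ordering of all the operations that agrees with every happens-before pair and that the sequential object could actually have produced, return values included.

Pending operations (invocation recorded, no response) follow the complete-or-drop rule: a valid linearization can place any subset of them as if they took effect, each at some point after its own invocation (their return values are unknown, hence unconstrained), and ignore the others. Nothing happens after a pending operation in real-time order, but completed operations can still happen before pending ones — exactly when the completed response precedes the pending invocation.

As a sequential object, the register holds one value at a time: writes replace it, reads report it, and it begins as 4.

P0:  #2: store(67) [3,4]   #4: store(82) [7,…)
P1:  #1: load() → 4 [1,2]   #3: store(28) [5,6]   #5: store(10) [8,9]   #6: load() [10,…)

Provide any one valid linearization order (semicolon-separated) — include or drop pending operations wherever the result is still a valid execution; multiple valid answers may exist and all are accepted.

#1; #2; #3; #4; #5

1. #1 load() → 4, leaving value 4
2. #2 store(67), leaving value 67
3. #3 store(28), leaving value 28
4. #4 store(82) (pending, included), leaving value 82
5. #5 store(10), leaving value 10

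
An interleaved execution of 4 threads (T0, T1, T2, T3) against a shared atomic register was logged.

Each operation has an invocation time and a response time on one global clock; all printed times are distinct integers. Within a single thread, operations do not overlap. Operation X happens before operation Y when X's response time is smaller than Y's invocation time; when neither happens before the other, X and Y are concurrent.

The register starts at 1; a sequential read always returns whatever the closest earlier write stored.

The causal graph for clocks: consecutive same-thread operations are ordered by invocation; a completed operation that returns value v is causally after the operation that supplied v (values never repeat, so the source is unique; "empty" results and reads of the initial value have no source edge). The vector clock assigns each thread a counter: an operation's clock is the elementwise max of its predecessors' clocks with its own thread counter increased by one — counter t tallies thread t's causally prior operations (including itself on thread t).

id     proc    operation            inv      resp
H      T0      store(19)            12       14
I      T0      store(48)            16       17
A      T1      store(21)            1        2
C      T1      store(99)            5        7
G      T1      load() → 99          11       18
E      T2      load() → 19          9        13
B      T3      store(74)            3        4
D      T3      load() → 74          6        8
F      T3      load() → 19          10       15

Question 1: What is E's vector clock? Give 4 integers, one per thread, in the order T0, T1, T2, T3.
Answer: (1, 0, 1, 0)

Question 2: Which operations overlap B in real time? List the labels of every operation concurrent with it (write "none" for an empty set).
Answer: none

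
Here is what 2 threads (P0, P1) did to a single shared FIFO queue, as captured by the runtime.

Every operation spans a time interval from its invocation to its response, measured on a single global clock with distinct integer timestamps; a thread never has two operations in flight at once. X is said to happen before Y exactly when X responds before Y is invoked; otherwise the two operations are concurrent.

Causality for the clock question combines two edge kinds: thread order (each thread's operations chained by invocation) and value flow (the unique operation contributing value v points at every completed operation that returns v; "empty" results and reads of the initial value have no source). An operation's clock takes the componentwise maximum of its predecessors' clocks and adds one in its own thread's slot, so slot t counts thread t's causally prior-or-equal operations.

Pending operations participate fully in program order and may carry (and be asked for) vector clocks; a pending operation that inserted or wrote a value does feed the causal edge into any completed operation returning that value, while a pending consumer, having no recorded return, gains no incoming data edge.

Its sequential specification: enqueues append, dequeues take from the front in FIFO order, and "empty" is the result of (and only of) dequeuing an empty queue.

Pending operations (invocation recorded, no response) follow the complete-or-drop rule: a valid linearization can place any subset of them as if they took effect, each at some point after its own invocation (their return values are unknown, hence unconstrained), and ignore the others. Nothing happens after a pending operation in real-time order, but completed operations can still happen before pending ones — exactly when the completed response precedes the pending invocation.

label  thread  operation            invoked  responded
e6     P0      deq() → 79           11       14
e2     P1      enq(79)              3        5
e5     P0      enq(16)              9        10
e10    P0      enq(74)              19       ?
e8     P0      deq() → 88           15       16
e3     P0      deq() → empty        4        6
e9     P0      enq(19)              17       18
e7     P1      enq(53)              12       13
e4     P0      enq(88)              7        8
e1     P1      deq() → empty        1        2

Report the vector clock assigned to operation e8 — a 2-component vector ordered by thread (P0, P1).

invoked at 1, e1 has no predecessors; its own P1 bump gives (0, 1)
invoked at 4, e3 has no predecessors; its own P0 bump gives (1, 0)
VC(e2, invoked at 3): max of VC(e1)=(0, 1), then +1 on thread P1 → (0, 2)
VC(e4, invoked at 7): max of VC(e3)=(1, 0), then +1 on thread P0 → (2, 0)
VC(e7, invoked at 12): max of VC(e2)=(0, 2), then +1 on thread P1 → (0, 3)
VC(e5, invoked at 9): max of VC(e4)=(2, 0), then +1 on thread P0 → (3, 0)
VC(e6, invoked at 11): max of VC(e2)=(0, 2), VC(e5)=(3, 0), then +1 on thread P0 → (4, 2)
VC(e8, invoked at 15): max of VC(e4)=(2, 0), VC(e6)=(4, 2), then +1 on thread P0 → (5, 2)
VC(e9, invoked at 17): max of VC(e8)=(5, 2), then +1 on thread P0 → (6, 2)
VC(e10, invoked at 19): max of VC(e9)=(6, 2), then +1 on thread P0 → (7, 2)
target: VC(e8) = (5, 2)

(5, 2)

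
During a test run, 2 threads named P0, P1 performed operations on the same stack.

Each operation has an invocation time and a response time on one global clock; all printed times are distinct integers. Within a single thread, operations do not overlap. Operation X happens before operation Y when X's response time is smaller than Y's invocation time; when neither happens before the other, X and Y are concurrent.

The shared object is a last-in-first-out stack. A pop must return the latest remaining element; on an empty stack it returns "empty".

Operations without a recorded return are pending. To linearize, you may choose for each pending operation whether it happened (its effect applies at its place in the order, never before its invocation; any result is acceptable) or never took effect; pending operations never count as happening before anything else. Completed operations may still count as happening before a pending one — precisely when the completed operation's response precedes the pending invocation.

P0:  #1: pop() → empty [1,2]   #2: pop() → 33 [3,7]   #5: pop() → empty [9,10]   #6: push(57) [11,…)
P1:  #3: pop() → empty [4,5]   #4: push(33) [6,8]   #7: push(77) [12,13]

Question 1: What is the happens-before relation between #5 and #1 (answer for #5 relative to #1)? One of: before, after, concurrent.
#5 spans [9,10], #1 spans [1,2]
resp(#1)=2 < inv(#5)=9

after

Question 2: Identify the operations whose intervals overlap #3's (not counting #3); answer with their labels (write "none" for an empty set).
#3 spans [4,5]: anything still running between times 4 and 5 counts as concurrent
#1 [1,2]: before
#2 [3,7]: concurrent
#4 [6,8]: after
#5 [9,10]: after
#6 [11,…): after
#7 [12,13]: after

#2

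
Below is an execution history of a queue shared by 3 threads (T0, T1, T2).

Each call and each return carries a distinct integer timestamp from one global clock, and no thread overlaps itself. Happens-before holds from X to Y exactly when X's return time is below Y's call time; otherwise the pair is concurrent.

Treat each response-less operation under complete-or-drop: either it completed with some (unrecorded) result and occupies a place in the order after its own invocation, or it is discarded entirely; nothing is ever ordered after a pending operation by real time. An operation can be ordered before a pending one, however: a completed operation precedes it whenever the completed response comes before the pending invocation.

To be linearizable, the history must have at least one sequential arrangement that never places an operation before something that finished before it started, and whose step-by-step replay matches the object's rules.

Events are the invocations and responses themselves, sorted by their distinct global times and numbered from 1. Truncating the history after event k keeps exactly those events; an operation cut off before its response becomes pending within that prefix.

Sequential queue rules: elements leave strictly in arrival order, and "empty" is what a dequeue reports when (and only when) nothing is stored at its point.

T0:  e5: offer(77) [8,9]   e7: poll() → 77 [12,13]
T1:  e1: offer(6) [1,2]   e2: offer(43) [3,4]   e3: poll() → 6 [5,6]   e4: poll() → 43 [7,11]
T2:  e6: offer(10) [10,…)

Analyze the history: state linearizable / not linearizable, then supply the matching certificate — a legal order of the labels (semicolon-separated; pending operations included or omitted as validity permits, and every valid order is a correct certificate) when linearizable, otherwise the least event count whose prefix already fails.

linearizable — witness: e1; e2; e3; e4; e5; e6; e7

step 1: e1 offer(6) — queue <6>
step 2: e2 offer(43) — queue <6,43>
step 3: e3 poll() → 6 — queue <43>
step 4: e4 poll() → 43 — queue <>
step 5: e5 offer(77) — queue <77>
step 6: e6 offer(10) (pending, included) — queue <77,10>
step 7: e7 poll() → 77 — queue <10>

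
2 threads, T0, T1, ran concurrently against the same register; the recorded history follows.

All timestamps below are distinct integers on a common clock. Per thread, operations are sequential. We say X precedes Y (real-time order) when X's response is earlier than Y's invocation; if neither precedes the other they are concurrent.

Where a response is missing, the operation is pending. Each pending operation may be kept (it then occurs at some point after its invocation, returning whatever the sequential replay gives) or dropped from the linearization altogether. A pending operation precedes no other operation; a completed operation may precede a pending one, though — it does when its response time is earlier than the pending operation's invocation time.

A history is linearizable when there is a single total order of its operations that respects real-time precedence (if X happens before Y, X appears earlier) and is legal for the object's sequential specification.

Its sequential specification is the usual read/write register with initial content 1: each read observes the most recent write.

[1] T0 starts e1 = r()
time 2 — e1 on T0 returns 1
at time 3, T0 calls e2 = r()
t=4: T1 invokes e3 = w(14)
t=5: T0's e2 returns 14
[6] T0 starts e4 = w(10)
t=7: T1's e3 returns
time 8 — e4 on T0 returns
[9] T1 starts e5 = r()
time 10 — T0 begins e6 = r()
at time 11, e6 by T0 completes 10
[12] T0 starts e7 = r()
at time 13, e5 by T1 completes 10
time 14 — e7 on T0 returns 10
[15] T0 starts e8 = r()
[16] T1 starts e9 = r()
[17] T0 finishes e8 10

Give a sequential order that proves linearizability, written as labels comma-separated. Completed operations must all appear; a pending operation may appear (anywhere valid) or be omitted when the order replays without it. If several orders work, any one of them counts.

e1, e3, e2, e4, e5, e6, e7, e8

1. e1 r() → 1, leaving value 1
2. e3 w(14), leaving value 14
3. e2 r() → 14, leaving value 14
4. e4 w(10), leaving value 10
5. e5 r() → 10, leaving value 10
6. e6 r() → 10, leaving value 10
7. e7 r() → 10, leaving value 10
8. e8 r() → 10, leaving value 10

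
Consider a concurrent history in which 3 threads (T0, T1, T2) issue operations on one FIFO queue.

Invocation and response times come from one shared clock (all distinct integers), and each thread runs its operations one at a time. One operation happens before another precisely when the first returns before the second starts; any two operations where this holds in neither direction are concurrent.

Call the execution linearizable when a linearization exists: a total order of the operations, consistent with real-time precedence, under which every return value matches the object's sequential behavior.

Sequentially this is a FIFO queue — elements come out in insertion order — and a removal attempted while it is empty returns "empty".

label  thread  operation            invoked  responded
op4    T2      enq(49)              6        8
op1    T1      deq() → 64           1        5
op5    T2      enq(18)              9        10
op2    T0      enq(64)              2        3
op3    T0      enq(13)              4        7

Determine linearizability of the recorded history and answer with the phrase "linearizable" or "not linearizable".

linearizable

witness order: op2, op1, op3, op4, op5
after step 1 (op2 enq(64)): queue <64>
after step 2 (op1 deq() → 64): queue <>
after step 3 (op3 enq(13)): queue <13>
after step 4 (op4 enq(49)): queue <13,49>
after step 5 (op5 enq(18)): queue <13,49,18>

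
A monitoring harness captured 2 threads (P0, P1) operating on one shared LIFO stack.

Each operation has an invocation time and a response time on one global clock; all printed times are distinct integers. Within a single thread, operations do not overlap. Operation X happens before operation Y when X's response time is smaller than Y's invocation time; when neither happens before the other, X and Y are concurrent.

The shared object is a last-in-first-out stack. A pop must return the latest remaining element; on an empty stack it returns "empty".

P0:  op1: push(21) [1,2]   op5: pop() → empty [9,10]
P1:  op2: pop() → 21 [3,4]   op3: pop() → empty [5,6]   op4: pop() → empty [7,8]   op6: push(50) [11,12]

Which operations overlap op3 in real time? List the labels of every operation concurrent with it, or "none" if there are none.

op3 spans [5,6]; an op avoiding the whole window 5..6 is ordered, any other is concurrent
op1 [1,2]: before
op2 [3,4]: before
op4 [7,8]: after
op5 [9,10]: after
op6 [11,12]: after

none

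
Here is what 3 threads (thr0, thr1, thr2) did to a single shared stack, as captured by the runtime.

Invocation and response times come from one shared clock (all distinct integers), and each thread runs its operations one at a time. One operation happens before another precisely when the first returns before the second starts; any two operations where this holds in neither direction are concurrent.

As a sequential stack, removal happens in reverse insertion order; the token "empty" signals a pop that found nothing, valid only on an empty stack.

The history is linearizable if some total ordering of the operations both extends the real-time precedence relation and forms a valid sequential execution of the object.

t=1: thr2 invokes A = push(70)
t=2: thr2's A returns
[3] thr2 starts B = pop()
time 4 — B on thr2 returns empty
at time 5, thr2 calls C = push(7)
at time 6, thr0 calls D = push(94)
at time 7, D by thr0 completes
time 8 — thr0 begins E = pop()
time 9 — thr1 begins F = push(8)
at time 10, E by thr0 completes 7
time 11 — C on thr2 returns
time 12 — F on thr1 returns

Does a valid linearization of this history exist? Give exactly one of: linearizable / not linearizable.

not linearizable

through event 3 a valid linearization exists; event 4 (B responding at time 4) ends that
the sole real-time-consistent order of 2 completed operations fails the stack replay
for example A, B fails at step 2: B pop() → empty is not legal there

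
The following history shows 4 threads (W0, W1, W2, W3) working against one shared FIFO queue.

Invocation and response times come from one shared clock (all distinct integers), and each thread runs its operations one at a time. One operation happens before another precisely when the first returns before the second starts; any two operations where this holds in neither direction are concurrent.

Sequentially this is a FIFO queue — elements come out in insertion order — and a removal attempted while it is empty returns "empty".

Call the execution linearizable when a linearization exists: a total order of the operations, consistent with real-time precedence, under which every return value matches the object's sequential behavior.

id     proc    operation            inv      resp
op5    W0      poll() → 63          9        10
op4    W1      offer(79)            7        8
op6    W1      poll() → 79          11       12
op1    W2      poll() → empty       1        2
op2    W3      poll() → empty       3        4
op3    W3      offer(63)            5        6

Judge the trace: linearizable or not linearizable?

witness order: op1, op2, op3, op4, op5, op6
after step 1 (op1 poll() → empty): queue <>
after step 2 (op2 poll() → empty): queue <>
after step 3 (op3 offer(63)): queue <63>
after step 4 (op4 offer(79)): queue <63,79>
after step 5 (op5 poll() → 63): queue <79>
after step 6 (op6 poll() → 79): queue <>

linearizable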